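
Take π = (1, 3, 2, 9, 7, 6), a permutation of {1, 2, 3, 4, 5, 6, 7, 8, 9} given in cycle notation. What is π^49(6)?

6 lies in the 6-cycle (1, 3, 2, 9, 7, 6).
On a 6-cycle, π^6 is the identity, so π^49 = π^1 there (49 ≡ 1 mod 6).
Advancing 1 step from 6: 6 → 1.

1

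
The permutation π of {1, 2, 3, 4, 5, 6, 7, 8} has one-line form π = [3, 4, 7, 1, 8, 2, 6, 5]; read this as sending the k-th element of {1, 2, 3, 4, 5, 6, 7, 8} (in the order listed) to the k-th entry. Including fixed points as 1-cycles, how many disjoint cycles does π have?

The cycle decomposition is (1 3 7 6 2 4)(5 8), which has 2 cycles (counting 1-cycles).

2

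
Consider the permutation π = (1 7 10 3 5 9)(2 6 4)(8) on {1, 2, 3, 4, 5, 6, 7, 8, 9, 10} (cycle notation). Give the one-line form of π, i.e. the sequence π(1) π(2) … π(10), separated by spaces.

7 6 5 2 9 4 10 8 1 3

Image by image: 1↦7, 2↦6, 3↦5, 4↦2, 5↦9, 6↦4, 7↦10, 8↦8, 9↦1, 10↦3.
Listing these in domain order gives 7 6 5 2 9 4 10 8 1 3.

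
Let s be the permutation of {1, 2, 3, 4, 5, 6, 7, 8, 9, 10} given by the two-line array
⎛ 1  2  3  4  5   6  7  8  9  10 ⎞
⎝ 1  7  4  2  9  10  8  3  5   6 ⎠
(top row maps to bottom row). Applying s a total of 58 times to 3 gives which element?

7

Tracing 3 → 4 → … returns to 3 after 5 steps, so 3 lies in a 5-cycle (2, 7, 8, 3, 4).
Since the cycle has length 5, s^58 acts on it the same as s^3 (58 mod 5 = 3).
Advancing 3 steps from 3: 3 → 4 → 2 → 7.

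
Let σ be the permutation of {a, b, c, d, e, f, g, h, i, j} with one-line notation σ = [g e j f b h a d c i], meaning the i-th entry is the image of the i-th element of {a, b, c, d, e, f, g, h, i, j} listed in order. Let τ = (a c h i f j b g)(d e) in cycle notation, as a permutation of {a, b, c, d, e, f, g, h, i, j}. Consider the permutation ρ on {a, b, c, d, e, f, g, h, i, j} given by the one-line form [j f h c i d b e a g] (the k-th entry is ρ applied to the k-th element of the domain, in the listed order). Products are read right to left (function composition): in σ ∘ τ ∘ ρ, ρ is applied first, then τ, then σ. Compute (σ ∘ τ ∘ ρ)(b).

i

Apply the permutations in order: ρ(b) = f, then τ(f) = j, then σ(j) = i. So (σ ∘ τ ∘ ρ)(b) = i.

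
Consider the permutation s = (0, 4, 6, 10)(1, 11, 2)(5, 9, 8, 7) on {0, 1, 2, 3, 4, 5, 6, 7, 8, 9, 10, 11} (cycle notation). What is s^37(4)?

6

4 lies in the 4-cycle (0, 4, 6, 10).
Since the cycle has length 4, s^37 acts on it the same as s^1 (37 mod 4 = 1).
Stepping 1 place around the cycle: 4 → 6.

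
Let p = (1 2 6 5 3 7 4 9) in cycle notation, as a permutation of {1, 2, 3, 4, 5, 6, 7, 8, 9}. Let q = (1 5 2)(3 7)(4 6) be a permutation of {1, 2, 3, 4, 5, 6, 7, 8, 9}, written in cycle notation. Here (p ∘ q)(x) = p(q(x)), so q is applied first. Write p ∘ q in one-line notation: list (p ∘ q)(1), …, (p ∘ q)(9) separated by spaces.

3 2 4 5 6 9 7 8 1

For each element, apply q then p: 1 → 5 → 3; 2 → 1 → 2; 3 → 7 → 4; 4 → 6 → 5; 5 → 2 → 6; 6 → 4 → 9; 7 → 3 → 7; 8 → 8 → 8; 9 → 9 → 1.
So p ∘ q in one-line form is 3 2 4 5 6 9 7 8 1.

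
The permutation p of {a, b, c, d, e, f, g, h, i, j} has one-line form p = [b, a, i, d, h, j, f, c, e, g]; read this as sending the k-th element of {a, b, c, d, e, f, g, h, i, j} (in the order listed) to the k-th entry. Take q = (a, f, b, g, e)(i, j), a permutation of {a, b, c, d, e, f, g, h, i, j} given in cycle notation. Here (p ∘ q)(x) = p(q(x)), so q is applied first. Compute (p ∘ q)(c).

i

First apply q: q(c) = c, then p(c) = i. Thus (p ∘ q)(c) = i.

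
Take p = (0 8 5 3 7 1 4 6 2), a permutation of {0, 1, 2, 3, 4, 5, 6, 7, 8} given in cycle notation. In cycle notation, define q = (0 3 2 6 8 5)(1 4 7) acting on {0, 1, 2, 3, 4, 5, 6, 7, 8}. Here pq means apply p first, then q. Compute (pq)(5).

p(5) = 3, then q(3) = 2; composing gives (pq)(5) = 2.

2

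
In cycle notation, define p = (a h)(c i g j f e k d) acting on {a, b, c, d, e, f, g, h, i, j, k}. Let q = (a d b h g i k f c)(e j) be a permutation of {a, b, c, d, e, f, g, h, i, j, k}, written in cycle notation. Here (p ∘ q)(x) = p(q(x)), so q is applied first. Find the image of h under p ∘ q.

(p ∘ q)(h) = p(q(h)). q(h) = g, then p(g) = j. So (p ∘ q)(h) = j.

j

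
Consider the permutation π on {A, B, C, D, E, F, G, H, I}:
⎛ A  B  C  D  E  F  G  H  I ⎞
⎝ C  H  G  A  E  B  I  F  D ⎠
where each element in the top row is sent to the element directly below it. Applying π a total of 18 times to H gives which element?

Tracing H → F → … returns to H after 3 steps, so H lies in a 3-cycle (B H F).
On a 3-cycle, π^3 is the identity, so π^18 = π^0 there (18 ≡ 0 mod 3).
So π^18(H) = H.

H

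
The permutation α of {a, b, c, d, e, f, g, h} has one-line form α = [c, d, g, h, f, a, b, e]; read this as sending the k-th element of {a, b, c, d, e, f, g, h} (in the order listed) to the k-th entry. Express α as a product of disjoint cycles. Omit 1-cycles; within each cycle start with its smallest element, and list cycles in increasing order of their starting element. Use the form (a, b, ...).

Iterating α from a gives a → c → g → b → d → h → e → f → a; that is the 8-cycle (a, c, g, b, d, h, e, f).
Repeating from the next unused element and collecting all non-trivial cycles gives (a, c, g, b, d, h, e, f).

(a, c, g, b, d, h, e, f)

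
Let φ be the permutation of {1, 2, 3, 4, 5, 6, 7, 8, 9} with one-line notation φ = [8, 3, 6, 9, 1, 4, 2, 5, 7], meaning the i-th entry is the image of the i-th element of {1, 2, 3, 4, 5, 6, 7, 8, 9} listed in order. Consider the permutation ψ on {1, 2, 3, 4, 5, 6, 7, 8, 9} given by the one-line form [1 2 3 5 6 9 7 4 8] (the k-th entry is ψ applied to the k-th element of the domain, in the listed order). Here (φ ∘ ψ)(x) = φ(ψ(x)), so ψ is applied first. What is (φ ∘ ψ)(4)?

ψ(4) = 5, then φ(5) = 1; composing gives (φ ∘ ψ)(4) = 1.

1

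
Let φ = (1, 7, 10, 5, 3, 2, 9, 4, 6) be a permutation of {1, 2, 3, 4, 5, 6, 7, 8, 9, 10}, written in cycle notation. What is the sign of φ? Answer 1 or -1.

1

The cycle lengths are 9, 1.
A cycle is odd iff its length is even; φ has 0 even-length cycles, so sgn(φ) = (−1)^0 and φ is even.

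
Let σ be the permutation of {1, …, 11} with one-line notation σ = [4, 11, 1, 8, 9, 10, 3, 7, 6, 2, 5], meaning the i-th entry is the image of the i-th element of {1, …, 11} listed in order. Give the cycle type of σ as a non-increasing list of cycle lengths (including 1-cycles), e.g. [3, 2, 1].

The disjoint cycles are (1 4 8 7 3)(2 11 5 9 6 10), with lengths 6, 5 in non-increasing order.

[6, 5]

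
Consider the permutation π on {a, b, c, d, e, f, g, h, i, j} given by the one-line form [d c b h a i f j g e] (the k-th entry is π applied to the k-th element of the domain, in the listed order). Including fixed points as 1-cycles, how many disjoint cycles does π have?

3

The cycle decomposition is (a d h j e)(b c)(f i g), which has 3 cycles (counting 1-cycles).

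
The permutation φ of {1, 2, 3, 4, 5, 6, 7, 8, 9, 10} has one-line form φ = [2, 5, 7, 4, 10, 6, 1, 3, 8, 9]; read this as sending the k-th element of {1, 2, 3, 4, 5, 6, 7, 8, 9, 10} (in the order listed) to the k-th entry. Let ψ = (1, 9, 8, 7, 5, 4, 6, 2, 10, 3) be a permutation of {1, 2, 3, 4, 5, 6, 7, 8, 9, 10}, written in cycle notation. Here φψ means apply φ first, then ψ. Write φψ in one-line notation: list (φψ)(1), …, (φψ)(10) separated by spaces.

(φψ)(x) = ψ(φ(x)). Computing each image: ψ(φ(1)) = ψ(2) = 10, ψ(φ(2)) = ψ(5) = 4, ψ(φ(3)) = ψ(7) = 5, ψ(φ(4)) = ψ(4) = 6, ψ(φ(5)) = ψ(10) = 3, ψ(φ(6)) = ψ(6) = 2, ψ(φ(7)) = ψ(1) = 9, ψ(φ(8)) = ψ(3) = 1, ψ(φ(9)) = ψ(8) = 7, ψ(φ(10)) = ψ(9) = 8.
Hence φψ = [10 4 5 6 3 2 9 1 7 8].

10 4 5 6 3 2 9 1 7 8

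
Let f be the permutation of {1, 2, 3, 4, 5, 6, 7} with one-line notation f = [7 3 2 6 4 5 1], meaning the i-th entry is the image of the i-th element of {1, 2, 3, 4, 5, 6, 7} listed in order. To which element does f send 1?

7

1 is element number 1 of the domain, and entry number 1 of the one-line form is 7, so f(1) = 7.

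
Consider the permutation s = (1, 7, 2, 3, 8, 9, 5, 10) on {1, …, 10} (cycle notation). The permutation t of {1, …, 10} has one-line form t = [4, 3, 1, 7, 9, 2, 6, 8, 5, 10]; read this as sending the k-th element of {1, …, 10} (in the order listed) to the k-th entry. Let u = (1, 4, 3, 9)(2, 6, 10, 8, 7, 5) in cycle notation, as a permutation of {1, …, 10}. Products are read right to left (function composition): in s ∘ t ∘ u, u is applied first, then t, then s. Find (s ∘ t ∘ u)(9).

4

Apply the permutations in order: u(9) = 1, then t(1) = 4, then s(4) = 4. So (s ∘ t ∘ u)(9) = 4.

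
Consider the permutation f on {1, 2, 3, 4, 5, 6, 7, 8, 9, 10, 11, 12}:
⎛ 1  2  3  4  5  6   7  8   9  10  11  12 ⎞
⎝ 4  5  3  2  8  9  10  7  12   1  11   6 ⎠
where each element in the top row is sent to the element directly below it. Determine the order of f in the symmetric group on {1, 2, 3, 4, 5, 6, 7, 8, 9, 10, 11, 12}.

21

The disjoint-cycle form of f has cycle lengths 7, 3, 1, 1.
The order of f is the least common multiple of its cycle lengths: lcm(7, 3) = 21.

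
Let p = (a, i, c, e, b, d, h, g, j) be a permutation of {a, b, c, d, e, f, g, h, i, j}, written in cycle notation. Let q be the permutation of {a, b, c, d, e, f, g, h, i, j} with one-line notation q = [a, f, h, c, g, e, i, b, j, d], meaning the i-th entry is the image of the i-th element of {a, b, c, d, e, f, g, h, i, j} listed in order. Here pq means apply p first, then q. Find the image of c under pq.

First apply p: p(c) = e, then q(e) = g. Thus (pq)(c) = g.

g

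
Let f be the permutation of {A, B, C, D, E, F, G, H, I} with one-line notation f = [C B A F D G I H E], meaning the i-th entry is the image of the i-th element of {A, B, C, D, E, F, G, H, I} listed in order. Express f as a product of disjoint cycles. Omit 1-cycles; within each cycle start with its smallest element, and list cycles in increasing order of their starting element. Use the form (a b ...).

(A C)(D F G I E)

Iterating f from A gives A → C → A; that is the 2-cycle (A C).
Repeating from the next unused element and collecting all non-trivial cycles gives (A C)(D F G I E).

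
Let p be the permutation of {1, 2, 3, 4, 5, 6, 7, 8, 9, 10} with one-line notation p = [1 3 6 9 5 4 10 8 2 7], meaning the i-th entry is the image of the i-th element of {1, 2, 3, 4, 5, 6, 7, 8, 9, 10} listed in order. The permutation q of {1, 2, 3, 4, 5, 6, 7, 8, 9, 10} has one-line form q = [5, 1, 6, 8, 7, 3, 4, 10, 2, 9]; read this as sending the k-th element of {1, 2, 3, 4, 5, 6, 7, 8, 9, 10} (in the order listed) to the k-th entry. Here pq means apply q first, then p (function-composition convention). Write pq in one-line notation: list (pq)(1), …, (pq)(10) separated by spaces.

5 1 4 8 10 6 9 7 3 2

(pq)(x) = p(q(x)). Computing each image: p(q(1)) = p(5) = 5, p(q(2)) = p(1) = 1, p(q(3)) = p(6) = 4, p(q(4)) = p(8) = 8, p(q(5)) = p(7) = 10, p(q(6)) = p(3) = 6, p(q(7)) = p(4) = 9, p(q(8)) = p(10) = 7, p(q(9)) = p(2) = 3, p(q(10)) = p(9) = 2.
Hence pq = [5 1 4 8 10 6 9 7 3 2].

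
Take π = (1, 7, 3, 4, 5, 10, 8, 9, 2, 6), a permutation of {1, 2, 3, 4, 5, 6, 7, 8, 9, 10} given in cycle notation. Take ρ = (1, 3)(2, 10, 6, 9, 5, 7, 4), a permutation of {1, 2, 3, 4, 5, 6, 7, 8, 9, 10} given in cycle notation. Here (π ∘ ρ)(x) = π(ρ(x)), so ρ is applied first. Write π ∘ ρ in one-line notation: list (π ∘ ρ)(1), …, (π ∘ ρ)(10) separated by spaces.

4 8 7 6 3 2 5 9 10 1

(π ∘ ρ)(x) = π(ρ(x)). Computing each image: π(ρ(1)) = π(3) = 4, π(ρ(2)) = π(10) = 8, π(ρ(3)) = π(1) = 7, π(ρ(4)) = π(2) = 6, π(ρ(5)) = π(7) = 3, π(ρ(6)) = π(9) = 2, π(ρ(7)) = π(4) = 5, π(ρ(8)) = π(8) = 9, π(ρ(9)) = π(5) = 10, π(ρ(10)) = π(6) = 1.
Hence π ∘ ρ = [4 8 7 6 3 2 5 9 10 1].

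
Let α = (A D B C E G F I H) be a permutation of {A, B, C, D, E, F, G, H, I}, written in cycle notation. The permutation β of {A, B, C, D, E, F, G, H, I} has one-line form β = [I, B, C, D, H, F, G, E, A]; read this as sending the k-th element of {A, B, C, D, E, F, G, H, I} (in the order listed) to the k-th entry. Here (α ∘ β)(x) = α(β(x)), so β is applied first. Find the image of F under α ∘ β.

I

β(F) = F, then α(F) = I; composing gives (α ∘ β)(F) = I.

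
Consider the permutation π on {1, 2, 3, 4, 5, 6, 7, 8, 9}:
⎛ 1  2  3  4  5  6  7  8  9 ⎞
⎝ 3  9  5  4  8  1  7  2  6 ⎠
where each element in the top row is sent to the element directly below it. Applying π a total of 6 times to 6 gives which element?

Tracing 6 → 1 → … returns to 6 after 7 steps, so 6 lies in a 7-cycle (1 3 5 8 2 9 6).
Stepping 6 places around the cycle: 6 → 1 → 3 → 5 → 8 → 2 → 9.

9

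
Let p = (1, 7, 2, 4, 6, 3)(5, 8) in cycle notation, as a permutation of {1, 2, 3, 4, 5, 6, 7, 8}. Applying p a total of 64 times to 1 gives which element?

1 lies in the 6-cycle (1, 7, 2, 4, 6, 3).
Powers repeat with period 6 on this cycle, and 64 mod 6 = 4, so p^64(1) = p^4(1).
Advancing 4 steps from 1: 1 → 7 → 2 → 4 → 6.

6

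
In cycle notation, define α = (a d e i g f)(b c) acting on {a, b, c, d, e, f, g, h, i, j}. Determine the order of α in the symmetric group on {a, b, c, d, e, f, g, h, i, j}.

The disjoint cycles have lengths 6, 2, 1, 1.
The order is lcm(6, 2) = 6.

6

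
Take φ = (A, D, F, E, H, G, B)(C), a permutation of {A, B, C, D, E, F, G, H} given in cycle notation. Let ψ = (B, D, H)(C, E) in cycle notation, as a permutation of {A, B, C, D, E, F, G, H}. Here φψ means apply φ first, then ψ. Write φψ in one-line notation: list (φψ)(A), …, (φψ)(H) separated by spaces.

H A E F B C D G

(φψ)(x) = ψ(φ(x)). Computing each image: ψ(φ(A)) = ψ(D) = H, ψ(φ(B)) = ψ(A) = A, ψ(φ(C)) = ψ(C) = E, ψ(φ(D)) = ψ(F) = F, ψ(φ(E)) = ψ(H) = B, ψ(φ(F)) = ψ(E) = C, ψ(φ(G)) = ψ(B) = D, ψ(φ(H)) = ψ(G) = G.
Hence φψ = [H A E F B C D G].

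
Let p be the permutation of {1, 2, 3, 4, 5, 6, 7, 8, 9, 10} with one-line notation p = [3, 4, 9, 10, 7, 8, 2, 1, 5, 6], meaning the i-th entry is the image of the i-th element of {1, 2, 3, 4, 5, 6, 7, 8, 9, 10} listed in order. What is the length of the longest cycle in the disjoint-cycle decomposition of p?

Decomposing into disjoint cycles gives (1, 3, 9, 5, 7, 2, 4, 10, 6, 8); the longest has length 10.

10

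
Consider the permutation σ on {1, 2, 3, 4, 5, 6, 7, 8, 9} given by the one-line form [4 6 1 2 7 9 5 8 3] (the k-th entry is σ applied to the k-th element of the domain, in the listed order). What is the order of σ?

The disjoint-cycle form of σ has cycle lengths 6, 2, 1.
The order is lcm(6, 2) = 6.

6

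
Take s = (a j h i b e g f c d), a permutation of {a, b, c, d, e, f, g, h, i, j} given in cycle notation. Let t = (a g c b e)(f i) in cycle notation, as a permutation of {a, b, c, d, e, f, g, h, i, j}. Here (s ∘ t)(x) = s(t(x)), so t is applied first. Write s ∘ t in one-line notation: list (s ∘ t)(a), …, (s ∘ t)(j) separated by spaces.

For each element, apply t then s: a → g → f; b → e → g; c → b → e; d → d → a; e → a → j; f → i → b; g → c → d; h → h → i; i → f → c; j → j → h.
Collecting the images, s ∘ t = [f g e a j b d i c h].

f g e a j b d i c h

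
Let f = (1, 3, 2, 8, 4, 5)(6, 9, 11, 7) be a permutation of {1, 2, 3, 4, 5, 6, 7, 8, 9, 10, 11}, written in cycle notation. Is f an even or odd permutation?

even

The cycle lengths are 6, 4, 1.
A cycle of length ℓ contributes ℓ−1 transpositions, so f is a product of 5 + 3 = 8 transpositions — even.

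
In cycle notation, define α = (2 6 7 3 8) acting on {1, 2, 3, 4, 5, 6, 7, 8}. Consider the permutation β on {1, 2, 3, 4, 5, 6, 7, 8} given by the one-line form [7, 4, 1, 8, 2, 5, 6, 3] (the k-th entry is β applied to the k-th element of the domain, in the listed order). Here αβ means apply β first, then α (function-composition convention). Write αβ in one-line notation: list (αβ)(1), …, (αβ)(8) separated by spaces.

Chase each element through β then α: 1 → 7 → 3; 2 → 4 → 4; 3 → 1 → 1; 4 → 8 → 2; 5 → 2 → 6; 6 → 5 → 5; 7 → 6 → 7; 8 → 3 → 8.
Collecting the images, αβ = [3 4 1 2 6 5 7 8].

3 4 1 2 6 5 7 8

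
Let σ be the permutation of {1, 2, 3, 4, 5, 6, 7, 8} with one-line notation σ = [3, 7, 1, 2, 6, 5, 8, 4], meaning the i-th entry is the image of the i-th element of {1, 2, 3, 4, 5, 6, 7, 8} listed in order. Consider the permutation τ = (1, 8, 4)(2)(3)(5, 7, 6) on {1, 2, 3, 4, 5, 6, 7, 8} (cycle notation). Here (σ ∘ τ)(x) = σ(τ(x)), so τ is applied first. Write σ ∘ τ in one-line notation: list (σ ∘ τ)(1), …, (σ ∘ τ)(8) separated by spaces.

(σ ∘ τ)(x) = σ(τ(x)). Computing each image: σ(τ(1)) = σ(8) = 4, σ(τ(2)) = σ(2) = 7, σ(τ(3)) = σ(3) = 1, σ(τ(4)) = σ(1) = 3, σ(τ(5)) = σ(7) = 8, σ(τ(6)) = σ(5) = 6, σ(τ(7)) = σ(6) = 5, σ(τ(8)) = σ(4) = 2.
Hence σ ∘ τ = [4 7 1 3 8 6 5 2].

4 7 1 3 8 6 5 2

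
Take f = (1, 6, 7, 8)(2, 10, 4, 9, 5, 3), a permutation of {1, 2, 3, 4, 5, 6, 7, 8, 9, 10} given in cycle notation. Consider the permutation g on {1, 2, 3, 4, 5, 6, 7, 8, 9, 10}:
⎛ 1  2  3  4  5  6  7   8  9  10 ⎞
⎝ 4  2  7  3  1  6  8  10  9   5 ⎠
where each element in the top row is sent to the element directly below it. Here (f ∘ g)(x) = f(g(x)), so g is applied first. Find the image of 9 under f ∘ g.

First apply g: g(9) = 9, then f(9) = 5. Thus (f ∘ g)(9) = 5.

5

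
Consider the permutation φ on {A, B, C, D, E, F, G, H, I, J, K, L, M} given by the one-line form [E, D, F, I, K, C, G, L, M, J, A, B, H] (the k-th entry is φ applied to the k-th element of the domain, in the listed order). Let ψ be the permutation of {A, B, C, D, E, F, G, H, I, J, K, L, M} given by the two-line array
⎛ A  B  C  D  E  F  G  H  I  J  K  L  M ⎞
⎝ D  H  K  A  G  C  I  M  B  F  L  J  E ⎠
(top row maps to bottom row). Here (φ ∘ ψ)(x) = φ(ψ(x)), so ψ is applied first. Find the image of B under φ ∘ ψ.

ψ(B) = H, then φ(H) = L; composing gives (φ ∘ ψ)(B) = L.

L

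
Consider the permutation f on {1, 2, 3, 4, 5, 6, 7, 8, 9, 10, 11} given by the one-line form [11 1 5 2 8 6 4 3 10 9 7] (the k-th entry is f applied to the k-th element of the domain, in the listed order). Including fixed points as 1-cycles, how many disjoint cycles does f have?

4

The cycle decomposition is (1, 11, 7, 4, 2)(3, 5, 8)(6)(9, 10), which has 4 cycles (counting 1-cycles).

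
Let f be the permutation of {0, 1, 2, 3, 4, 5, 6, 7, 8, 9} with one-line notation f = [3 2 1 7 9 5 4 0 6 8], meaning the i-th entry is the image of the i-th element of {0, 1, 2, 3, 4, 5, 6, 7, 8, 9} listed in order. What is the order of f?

12

Decomposing into disjoint cycles gives cycle lengths 4, 3, 2, 1.
Since disjoint cycles commute, ord(f) = lcm(4, 3, 2) = 12.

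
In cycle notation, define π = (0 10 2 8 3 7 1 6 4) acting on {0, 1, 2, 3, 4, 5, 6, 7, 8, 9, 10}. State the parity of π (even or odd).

The cycle lengths are 9, 1, 1.
A cycle is odd iff its length is even; π has 0 even-length cycles, so sgn(π) = (−1)^0 and π is even.

even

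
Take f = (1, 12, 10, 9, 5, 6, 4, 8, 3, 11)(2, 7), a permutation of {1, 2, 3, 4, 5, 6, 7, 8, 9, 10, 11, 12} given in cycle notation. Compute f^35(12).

12 lies in the 10-cycle (1, 12, 10, 9, 5, 6, 4, 8, 3, 11).
Since the cycle has length 10, f^35 acts on it the same as f^5 (35 mod 10 = 5).
Stepping 5 places around the cycle: 12 → 10 → 9 → 5 → 6 → 4.

4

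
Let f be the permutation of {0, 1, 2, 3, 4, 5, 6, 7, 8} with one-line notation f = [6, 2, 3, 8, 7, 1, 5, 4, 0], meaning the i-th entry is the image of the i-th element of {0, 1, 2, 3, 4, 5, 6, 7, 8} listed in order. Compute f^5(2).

5

Tracing 2 → 3 → … returns to 2 after 7 steps, so 2 lies in a 7-cycle (0 6 5 1 2 3 8).
Advancing 5 steps from 2: 2 → 3 → 8 → 0 → 6 → 5.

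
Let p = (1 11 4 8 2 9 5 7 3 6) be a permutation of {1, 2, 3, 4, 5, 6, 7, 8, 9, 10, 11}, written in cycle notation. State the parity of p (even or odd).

The cycle lengths are 10, 1.
A cycle is odd iff its length is even; p has 1 even-length cycle, so sgn(p) = (−1)^1 and p is odd.

odd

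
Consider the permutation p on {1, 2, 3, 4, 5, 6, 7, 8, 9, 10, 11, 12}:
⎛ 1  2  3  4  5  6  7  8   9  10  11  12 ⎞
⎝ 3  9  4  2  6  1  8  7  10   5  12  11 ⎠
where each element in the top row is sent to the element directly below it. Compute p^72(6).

6

Tracing 6 → 1 → … returns to 6 after 8 steps, so 6 lies in an 8-cycle (1, 3, 4, 2, 9, 10, 5, 6).
On an 8-cycle, p^8 is the identity, so p^72 = p^0 there (72 ≡ 0 mod 8).
So p^72(6) = 6.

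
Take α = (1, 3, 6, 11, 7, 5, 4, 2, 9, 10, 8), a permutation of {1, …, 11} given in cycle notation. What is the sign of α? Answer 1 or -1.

1

The cycle lengths are 11.
A cycle of length ℓ contributes ℓ−1 transpositions, so α is a product of 10 transpositions — even.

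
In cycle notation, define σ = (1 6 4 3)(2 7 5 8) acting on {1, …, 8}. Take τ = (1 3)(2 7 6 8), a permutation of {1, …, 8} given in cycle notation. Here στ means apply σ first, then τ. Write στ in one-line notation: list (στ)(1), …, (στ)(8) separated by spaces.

(στ)(x) = τ(σ(x)). Computing each image: τ(σ(1)) = τ(6) = 8, τ(σ(2)) = τ(7) = 6, τ(σ(3)) = τ(1) = 3, τ(σ(4)) = τ(3) = 1, τ(σ(5)) = τ(8) = 2, τ(σ(6)) = τ(4) = 4, τ(σ(7)) = τ(5) = 5, τ(σ(8)) = τ(2) = 7.
Hence στ = [8 6 3 1 2 4 5 7].

8 6 3 1 2 4 5 7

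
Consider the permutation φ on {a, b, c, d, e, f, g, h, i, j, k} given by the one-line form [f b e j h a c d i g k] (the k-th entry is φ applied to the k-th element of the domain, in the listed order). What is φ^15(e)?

Tracing e → h → … returns to e after 6 steps, so e lies in a 6-cycle (c, e, h, d, j, g).
Since the cycle has length 6, φ^15 acts on it the same as φ^3 (15 mod 6 = 3).
Stepping 3 places around the cycle: e → h → d → j.

j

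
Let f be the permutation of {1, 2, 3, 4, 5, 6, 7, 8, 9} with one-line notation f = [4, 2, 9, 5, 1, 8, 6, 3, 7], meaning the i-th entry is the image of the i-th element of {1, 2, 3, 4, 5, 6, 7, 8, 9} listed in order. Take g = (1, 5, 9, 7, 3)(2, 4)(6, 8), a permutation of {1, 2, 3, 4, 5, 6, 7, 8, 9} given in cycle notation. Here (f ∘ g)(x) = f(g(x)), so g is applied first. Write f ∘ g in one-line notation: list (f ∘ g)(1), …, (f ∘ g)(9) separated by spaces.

(f ∘ g)(x) = f(g(x)). Computing each image: f(g(1)) = f(5) = 1, f(g(2)) = f(4) = 5, f(g(3)) = f(1) = 4, f(g(4)) = f(2) = 2, f(g(5)) = f(9) = 7, f(g(6)) = f(8) = 3, f(g(7)) = f(3) = 9, f(g(8)) = f(6) = 8, f(g(9)) = f(7) = 6.
Hence f ∘ g = [1 5 4 2 7 3 9 8 6].

1 5 4 2 7 3 9 8 6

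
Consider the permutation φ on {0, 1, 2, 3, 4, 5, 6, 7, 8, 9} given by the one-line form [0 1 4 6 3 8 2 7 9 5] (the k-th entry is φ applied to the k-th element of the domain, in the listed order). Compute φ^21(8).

8

Tracing 8 → 9 → … returns to 8 after 3 steps, so 8 lies in a 3-cycle (5, 8, 9).
Since the cycle has length 3, φ^21 acts on it the same as φ^0 (21 mod 3 = 0).
So φ^21(8) = 8.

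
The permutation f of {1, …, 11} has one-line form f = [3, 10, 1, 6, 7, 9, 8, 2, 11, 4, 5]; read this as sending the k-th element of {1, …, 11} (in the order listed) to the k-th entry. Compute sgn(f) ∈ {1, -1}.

In disjoint-cycle form the cycle lengths are 9, 2.
A cycle is odd iff its length is even; f has 1 even-length cycle, so sgn(f) = (−1)^1 and f is odd.

-1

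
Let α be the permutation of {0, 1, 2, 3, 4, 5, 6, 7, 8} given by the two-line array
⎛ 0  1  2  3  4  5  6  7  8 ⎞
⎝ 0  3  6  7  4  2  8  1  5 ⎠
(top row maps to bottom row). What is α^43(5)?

8

Tracing 5 → 2 → … returns to 5 after 4 steps, so 5 lies in a 4-cycle (2, 6, 8, 5).
On a 4-cycle, α^4 is the identity, so α^43 = α^3 there (43 ≡ 3 mod 4).
Advancing 3 steps from 5: 5 → 2 → 6 → 8.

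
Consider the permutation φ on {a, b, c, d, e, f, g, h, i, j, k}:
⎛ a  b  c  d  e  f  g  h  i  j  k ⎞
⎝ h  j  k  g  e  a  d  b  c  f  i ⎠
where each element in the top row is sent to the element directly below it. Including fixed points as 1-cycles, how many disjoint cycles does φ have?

4

The cycle decomposition is (a, h, b, j, f)(c, k, i)(d, g)(e), which has 4 cycles (counting 1-cycles).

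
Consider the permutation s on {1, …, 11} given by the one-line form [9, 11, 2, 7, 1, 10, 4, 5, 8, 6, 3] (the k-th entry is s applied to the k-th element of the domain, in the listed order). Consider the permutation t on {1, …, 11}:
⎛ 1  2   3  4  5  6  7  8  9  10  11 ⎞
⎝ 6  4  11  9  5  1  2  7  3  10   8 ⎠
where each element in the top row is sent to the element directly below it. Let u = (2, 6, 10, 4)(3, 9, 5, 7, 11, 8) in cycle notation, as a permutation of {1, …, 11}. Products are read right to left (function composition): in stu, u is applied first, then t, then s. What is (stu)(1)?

10

(stu)(1) = s(t(u(1))). u(1) = 1, then t(1) = 6, then s(6) = 10, so the result is 10.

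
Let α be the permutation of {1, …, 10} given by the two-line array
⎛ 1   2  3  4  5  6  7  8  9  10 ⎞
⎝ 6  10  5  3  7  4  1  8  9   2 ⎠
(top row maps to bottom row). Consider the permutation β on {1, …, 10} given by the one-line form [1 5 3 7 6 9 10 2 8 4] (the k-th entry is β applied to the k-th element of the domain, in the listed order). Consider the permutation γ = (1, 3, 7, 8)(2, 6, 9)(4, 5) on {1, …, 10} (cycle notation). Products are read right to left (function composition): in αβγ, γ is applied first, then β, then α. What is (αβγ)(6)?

(αβγ)(6) = α(β(γ(6))). γ(6) = 9, then β(9) = 8, then α(8) = 8, so the result is 8.

8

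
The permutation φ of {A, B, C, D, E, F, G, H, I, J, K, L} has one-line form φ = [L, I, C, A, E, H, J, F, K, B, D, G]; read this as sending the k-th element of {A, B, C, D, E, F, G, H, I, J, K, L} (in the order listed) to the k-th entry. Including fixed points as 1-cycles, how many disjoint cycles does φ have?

4

The cycle decomposition is (A, L, G, J, B, I, K, D)(C)(E)(F, H), which has 4 cycles (counting 1-cycles).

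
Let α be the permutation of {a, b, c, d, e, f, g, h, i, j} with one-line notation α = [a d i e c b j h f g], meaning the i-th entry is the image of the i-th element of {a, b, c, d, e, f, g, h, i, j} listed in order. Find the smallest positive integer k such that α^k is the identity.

The disjoint-cycle form of α has cycle lengths 6, 2, 1, 1.
Since disjoint cycles commute, ord(α) = lcm(6, 2) = 6.

6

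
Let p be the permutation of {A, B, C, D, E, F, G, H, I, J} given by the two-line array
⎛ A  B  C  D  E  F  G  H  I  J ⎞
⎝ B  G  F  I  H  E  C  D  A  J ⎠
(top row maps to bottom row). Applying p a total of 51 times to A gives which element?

Tracing A → B → … returns to A after 9 steps, so A lies in a 9-cycle (A, B, G, C, F, E, H, D, I).
Since the cycle has length 9, p^51 acts on it the same as p^6 (51 mod 9 = 6).
Advancing 6 steps from A: A → B → G → C → F → E → H.

H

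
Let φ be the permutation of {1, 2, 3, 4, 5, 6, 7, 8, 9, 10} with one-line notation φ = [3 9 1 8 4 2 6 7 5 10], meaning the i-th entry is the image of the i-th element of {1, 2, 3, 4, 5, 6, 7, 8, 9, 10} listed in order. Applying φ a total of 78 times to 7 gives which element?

Tracing 7 → 6 → … returns to 7 after 7 steps, so 7 lies in a 7-cycle (2, 9, 5, 4, 8, 7, 6).
On a 7-cycle, φ^7 is the identity, so φ^78 = φ^1 there (78 ≡ 1 mod 7).
Advancing 1 step from 7: 7 → 6.

6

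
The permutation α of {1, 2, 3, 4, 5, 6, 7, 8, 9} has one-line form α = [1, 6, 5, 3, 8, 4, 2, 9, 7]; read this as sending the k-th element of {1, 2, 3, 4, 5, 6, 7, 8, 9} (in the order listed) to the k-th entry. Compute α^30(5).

Tracing 5 → 8 → … returns to 5 after 8 steps, so 5 lies in an 8-cycle (2, 6, 4, 3, 5, 8, 9, 7).
On an 8-cycle, α^8 is the identity, so α^30 = α^6 there (30 ≡ 6 mod 8).
Stepping 6 places around the cycle: 5 → 8 → 9 → 7 → 2 → 6 → 4.

4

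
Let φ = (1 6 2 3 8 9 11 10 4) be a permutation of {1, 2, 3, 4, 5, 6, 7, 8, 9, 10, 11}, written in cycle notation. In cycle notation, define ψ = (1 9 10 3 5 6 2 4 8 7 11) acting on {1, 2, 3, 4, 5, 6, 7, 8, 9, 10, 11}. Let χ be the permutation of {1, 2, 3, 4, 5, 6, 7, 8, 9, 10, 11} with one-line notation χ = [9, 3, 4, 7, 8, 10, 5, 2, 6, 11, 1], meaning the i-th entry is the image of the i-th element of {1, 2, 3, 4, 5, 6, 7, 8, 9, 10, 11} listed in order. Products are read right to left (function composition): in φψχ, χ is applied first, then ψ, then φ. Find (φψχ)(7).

2

(φψχ)(7) = φ(ψ(χ(7))). χ(7) = 5, then ψ(5) = 6, then φ(6) = 2, so the result is 2.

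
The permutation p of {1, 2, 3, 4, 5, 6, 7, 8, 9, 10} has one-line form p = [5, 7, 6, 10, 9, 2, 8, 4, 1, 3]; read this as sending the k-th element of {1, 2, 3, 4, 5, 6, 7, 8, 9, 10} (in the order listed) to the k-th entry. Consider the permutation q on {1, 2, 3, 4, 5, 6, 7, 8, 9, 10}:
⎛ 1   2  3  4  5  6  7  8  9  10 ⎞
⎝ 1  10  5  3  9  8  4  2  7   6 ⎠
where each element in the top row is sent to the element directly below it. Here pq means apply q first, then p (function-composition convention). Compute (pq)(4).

6

First apply q: q(4) = 3, then p(3) = 6. Thus (pq)(4) = 6.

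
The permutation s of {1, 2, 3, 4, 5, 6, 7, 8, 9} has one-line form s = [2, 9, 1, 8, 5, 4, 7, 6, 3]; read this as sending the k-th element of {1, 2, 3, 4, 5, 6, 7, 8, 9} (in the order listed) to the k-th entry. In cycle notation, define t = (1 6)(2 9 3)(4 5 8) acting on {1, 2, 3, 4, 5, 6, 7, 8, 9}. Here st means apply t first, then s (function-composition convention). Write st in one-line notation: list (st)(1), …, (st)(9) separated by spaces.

4 3 9 5 6 2 7 8 1

(st)(x) = s(t(x)). Computing each image: s(t(1)) = s(6) = 4, s(t(2)) = s(9) = 3, s(t(3)) = s(2) = 9, s(t(4)) = s(5) = 5, s(t(5)) = s(8) = 6, s(t(6)) = s(1) = 2, s(t(7)) = s(7) = 7, s(t(8)) = s(4) = 8, s(t(9)) = s(3) = 1.
Hence st = [4 3 9 5 6 2 7 8 1].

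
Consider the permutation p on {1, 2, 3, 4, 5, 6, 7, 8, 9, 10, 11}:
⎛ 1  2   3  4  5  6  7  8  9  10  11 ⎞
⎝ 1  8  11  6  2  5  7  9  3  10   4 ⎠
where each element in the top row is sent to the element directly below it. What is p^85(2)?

Tracing 2 → 8 → … returns to 2 after 8 steps, so 2 lies in an 8-cycle (2, 8, 9, 3, 11, 4, 6, 5).
On an 8-cycle, p^8 is the identity, so p^85 = p^5 there (85 ≡ 5 mod 8).
Stepping 5 places around the cycle: 2 → 8 → 9 → 3 → 11 → 4.

4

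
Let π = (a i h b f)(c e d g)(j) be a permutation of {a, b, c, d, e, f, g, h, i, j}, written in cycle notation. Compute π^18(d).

c

d lies in the 4-cycle (c e d g).
Since the cycle has length 4, π^18 acts on it the same as π^2 (18 mod 4 = 2).
Advancing 2 steps from d: d → g → c.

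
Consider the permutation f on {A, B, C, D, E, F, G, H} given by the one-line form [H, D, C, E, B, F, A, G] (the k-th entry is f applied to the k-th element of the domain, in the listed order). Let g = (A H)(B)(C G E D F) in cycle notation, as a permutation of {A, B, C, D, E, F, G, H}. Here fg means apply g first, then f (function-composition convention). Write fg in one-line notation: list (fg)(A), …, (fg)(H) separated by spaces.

(fg)(x) = f(g(x)). Computing each image: f(g(A)) = f(H) = G, f(g(B)) = f(B) = D, f(g(C)) = f(G) = A, f(g(D)) = f(F) = F, f(g(E)) = f(D) = E, f(g(F)) = f(C) = C, f(g(G)) = f(E) = B, f(g(H)) = f(A) = H.
Hence fg = [G D A F E C B H].

G D A F E C B H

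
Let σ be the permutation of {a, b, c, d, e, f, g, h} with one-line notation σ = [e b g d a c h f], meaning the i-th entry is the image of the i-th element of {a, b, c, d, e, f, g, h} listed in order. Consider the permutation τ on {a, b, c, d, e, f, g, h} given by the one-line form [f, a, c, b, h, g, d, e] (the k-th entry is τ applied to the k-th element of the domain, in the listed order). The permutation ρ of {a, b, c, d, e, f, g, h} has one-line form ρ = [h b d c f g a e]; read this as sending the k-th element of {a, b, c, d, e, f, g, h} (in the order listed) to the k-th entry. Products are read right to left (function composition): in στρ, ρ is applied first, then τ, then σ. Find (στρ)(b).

Chase b: ρ(b) = b; τ(b) = a; σ(a) = e. Hence (στρ)(b) = e.

e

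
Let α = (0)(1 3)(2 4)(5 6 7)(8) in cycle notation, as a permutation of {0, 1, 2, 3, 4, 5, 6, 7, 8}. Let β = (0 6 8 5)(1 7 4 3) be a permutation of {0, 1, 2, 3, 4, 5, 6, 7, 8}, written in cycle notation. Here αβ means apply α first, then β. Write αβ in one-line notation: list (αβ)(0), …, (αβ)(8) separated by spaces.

6 1 3 7 2 8 4 0 5

For each element, apply α then β: 0 → 0 → 6; 1 → 3 → 1; 2 → 4 → 3; 3 → 1 → 7; 4 → 2 → 2; 5 → 6 → 8; 6 → 7 → 4; 7 → 5 → 0; 8 → 8 → 5.
So αβ in one-line form is 6 1 3 7 2 8 4 0 5.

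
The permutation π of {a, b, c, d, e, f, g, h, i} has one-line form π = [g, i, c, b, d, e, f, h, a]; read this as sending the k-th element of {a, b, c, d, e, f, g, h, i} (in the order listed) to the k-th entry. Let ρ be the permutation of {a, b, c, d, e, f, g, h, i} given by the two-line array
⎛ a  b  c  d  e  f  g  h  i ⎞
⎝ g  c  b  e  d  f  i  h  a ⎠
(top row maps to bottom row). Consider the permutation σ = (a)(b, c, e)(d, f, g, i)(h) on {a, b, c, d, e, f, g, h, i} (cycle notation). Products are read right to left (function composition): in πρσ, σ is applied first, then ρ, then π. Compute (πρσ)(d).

(πρσ)(d) = π(ρ(σ(d))). σ(d) = f, then ρ(f) = f, then π(f) = e, so the result is e.

e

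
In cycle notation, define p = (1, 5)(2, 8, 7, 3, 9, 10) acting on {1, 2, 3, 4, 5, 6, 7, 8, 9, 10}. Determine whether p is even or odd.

even

The cycle lengths are 6, 2, 1, 1.
A cycle of length ℓ contributes ℓ−1 transpositions, so p is a product of 5 + 1 = 6 transpositions — even.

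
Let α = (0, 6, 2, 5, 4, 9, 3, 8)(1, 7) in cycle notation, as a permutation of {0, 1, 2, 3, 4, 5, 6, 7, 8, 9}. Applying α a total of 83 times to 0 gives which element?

5

0 lies in the 8-cycle (0, 6, 2, 5, 4, 9, 3, 8).
Powers repeat with period 8 on this cycle, and 83 mod 8 = 3, so α^83(0) = α^3(0).
Advancing 3 steps from 0: 0 → 6 → 2 → 5.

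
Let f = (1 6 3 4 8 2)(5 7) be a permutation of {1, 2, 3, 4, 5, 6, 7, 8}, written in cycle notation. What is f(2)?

1

2 appears in (1 6 3 4 8 2); the next entry (wrapping around) is 1.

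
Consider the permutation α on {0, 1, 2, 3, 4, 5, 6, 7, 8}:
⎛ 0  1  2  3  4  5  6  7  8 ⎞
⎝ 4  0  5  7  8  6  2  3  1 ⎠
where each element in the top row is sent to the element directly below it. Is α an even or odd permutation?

In disjoint-cycle form the cycle lengths are 4, 3, 2.
A cycle is odd iff its length is even; α has 2 even-length cycles, so sgn(α) = (−1)^2 and α is even.

even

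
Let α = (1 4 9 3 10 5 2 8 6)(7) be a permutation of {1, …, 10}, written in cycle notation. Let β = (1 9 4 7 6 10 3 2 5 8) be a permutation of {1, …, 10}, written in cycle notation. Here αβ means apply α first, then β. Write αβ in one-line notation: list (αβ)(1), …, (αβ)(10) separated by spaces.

For each element, apply α then β: 1 → 4 → 7; 2 → 8 → 1; 3 → 10 → 3; 4 → 9 → 4; 5 → 2 → 5; 6 → 1 → 9; 7 → 7 → 6; 8 → 6 → 10; 9 → 3 → 2; 10 → 5 → 8.
Collecting the images, αβ = [7 1 3 4 5 9 6 10 2 8].

7 1 3 4 5 9 6 10 2 8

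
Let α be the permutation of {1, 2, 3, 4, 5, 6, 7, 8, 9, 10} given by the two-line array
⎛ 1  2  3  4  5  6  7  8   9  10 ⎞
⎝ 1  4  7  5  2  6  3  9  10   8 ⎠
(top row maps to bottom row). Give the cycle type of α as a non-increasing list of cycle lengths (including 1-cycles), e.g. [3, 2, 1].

[3, 3, 2, 1, 1]

The disjoint cycles are (1)(2 4 5)(3 7)(6)(8 9 10), with lengths 3, 3, 2, 1, 1 in non-increasing order.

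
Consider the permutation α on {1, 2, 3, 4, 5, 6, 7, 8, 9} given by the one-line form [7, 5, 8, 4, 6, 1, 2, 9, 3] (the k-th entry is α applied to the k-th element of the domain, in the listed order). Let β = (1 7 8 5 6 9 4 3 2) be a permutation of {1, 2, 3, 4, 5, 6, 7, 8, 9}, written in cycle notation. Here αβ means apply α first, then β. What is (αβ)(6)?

7

(αβ)(6) = β(α(6)). α(6) = 1, then β(1) = 7. So (αβ)(6) = 7.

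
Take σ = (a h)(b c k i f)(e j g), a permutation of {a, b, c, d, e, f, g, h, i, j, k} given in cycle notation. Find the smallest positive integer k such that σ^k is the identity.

The disjoint cycles have lengths 5, 3, 2, 1.
The order of σ is the least common multiple of its cycle lengths: lcm(5, 3, 2) = 30.

30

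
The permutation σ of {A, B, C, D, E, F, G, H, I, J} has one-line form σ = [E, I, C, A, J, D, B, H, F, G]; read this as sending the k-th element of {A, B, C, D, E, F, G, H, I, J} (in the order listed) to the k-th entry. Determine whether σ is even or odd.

In disjoint-cycle form the cycle lengths are 8, 1, 1.
A cycle of length ℓ contributes ℓ−1 transpositions, so σ is a product of 7 transpositions — odd.

odd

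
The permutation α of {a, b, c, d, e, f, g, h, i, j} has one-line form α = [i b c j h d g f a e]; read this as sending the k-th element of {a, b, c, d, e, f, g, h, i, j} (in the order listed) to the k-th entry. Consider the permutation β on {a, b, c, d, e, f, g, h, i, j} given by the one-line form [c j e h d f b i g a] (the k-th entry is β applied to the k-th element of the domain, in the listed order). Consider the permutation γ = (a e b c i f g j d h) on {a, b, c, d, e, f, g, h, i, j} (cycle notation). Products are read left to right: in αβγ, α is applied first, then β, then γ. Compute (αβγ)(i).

Apply the permutations in order: α(i) = a, then β(a) = c, then γ(c) = i. So (αβγ)(i) = i.

i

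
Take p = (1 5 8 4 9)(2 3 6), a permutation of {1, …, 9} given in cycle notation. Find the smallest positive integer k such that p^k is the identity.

The disjoint cycles have lengths 5, 3, 1.
The order is lcm(5, 3) = 15.

15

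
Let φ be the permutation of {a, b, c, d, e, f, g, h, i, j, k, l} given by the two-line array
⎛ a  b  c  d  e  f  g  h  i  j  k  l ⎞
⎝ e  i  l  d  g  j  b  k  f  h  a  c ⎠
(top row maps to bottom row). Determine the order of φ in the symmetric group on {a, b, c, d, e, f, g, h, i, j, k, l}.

The disjoint-cycle form of φ has cycle lengths 9, 2, 1.
Since disjoint cycles commute, ord(φ) = lcm(9, 2) = 18.

18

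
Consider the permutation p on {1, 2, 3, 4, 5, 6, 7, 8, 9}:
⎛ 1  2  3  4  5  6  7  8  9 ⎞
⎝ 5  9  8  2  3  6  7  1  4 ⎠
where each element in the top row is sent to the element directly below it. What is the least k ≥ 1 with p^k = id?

12

The disjoint-cycle form of p has cycle lengths 4, 3, 1, 1.
The order is lcm(4, 3) = 12.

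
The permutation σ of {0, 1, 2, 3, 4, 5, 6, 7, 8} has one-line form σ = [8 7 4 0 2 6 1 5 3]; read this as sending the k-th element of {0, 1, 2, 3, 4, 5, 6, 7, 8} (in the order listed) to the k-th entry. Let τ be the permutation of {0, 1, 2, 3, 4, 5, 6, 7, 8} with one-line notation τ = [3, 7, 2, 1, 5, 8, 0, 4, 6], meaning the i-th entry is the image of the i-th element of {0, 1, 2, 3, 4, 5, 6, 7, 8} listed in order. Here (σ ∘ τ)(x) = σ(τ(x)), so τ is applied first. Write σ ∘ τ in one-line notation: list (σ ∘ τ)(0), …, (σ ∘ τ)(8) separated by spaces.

0 5 4 7 6 3 8 2 1

(σ ∘ τ)(x) = σ(τ(x)). Computing each image: σ(τ(0)) = σ(3) = 0, σ(τ(1)) = σ(7) = 5, σ(τ(2)) = σ(2) = 4, σ(τ(3)) = σ(1) = 7, σ(τ(4)) = σ(5) = 6, σ(τ(5)) = σ(8) = 3, σ(τ(6)) = σ(0) = 8, σ(τ(7)) = σ(4) = 2, σ(τ(8)) = σ(6) = 1.
Hence σ ∘ τ = [0 5 4 7 6 3 8 2 1].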